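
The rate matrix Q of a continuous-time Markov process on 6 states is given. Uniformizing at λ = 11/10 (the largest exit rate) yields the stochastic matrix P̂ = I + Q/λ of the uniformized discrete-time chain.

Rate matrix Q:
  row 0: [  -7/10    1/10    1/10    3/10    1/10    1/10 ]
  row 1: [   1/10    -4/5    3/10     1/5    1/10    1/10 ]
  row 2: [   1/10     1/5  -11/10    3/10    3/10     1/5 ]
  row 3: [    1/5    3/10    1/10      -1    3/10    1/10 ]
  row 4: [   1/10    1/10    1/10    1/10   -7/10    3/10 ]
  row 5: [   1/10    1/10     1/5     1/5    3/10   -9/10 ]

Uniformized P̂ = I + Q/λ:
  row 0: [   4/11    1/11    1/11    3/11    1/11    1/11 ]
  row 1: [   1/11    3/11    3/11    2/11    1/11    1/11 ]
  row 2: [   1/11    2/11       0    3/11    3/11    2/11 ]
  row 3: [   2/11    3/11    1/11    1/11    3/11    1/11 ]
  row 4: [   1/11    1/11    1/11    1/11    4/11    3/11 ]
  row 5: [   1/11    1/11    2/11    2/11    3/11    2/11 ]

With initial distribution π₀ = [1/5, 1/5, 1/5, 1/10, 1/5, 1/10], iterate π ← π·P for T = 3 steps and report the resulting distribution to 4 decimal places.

π = [0.1473, 0.1632, 0.1240, 0.1700, 0.2365, 0.1590]

t=0: π = [0.2000, 0.2000, 0.2000, 0.1000, 0.2000, 0.1000]
t=1: π = [0.1545, 0.1636, 0.1182, 0.1909, 0.2182, 0.1545]
t=2: π = [0.1504, 0.1661, 0.1240, 0.1694, 0.2347, 0.1554]
t=3: π = [0.1473, 0.1632, 0.1240, 0.1700, 0.2365, 0.1590]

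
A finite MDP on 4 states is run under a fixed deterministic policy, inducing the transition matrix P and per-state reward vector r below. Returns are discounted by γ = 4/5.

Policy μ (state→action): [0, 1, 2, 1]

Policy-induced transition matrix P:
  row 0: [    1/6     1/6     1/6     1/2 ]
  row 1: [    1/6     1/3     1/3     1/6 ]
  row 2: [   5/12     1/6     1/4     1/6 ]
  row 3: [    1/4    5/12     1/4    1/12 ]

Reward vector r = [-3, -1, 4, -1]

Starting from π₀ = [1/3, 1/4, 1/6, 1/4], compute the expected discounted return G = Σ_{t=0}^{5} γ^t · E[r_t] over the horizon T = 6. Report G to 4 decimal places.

t=0: π = [0.3333, 0.2500, 0.1667, 0.2500], E[r] = -0.8333, γ^t·E[r] = -0.833333, running G = -0.833333
t=1: π = [0.2292, 0.2708, 0.2431, 0.2569], E[r] = -0.2431, γ^t·E[r] = -0.194444, running G = -1.027778
t=2: π = [0.2488, 0.2760, 0.2535, 0.2216], E[r] = -0.2303, γ^t·E[r] = -0.147407, running G = -1.175185
t=3: π = [0.2485, 0.2681, 0.2523, 0.2311], E[r] = -0.2357, γ^t·E[r] = -0.120667, running G = -1.295852
t=4: π = [0.2490, 0.2691, 0.2516, 0.2302], E[r] = -0.2398, γ^t·E[r] = -0.098235, running G = -1.394087
t=5: π = [0.2488, 0.2691, 0.2517, 0.2305], E[r] = -0.2391, γ^t·E[r] = -0.078359, running G = -1.472446

G = -1.4724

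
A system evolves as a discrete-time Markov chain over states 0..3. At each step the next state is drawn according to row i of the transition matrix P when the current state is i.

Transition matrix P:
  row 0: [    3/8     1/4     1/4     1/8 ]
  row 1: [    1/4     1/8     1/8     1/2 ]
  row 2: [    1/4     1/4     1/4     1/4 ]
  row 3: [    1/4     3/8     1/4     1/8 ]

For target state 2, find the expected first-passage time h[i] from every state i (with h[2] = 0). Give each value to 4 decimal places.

First-step conditioning: h[2] = 0; for i ≠ 2, h[i] = 1 + Σ_k P[i][k]·h[k].
  h[0] = 1 + 3/8·h[0] + 1/4·h[1] + 1/8·h[3]
  h[1] = 1 + 1/4·h[0] + 1/8·h[1] + 1/2·h[3]
  h[3] = 1 + 1/4·h[0] + 3/8·h[1] + 1/8·h[3]
Solving the 3×3 linear system over states ≠ 2 gives exactly h = [552/121, 56/11, 0, 560/121] (h[2] = 0 is the target).

h = [4.5620, 5.0909, 0.0000, 4.6281]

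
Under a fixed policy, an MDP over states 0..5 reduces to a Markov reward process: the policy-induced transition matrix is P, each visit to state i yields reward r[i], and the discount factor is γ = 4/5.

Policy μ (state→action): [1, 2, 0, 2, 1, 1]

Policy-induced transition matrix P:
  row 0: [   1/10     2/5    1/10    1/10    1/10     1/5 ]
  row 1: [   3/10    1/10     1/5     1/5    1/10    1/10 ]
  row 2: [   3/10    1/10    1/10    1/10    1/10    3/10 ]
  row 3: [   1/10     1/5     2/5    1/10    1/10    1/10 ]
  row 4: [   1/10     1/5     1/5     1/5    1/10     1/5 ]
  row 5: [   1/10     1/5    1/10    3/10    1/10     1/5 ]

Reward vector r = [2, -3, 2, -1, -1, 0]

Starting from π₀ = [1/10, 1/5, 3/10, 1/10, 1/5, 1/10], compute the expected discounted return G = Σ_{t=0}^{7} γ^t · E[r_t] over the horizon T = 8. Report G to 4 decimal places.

G = -0.5025

t=0: π = [0.1000, 0.2000, 0.3000, 0.1000, 0.2000, 0.1000], E[r] = -0.1000, γ^t·E[r] = -0.100000, running G = -0.100000
t=1: π = [0.2000, 0.1700, 0.1700, 0.1600, 0.1000, 0.2000], E[r] = -0.0300, γ^t·E[r] = -0.024000, running G = -0.124000
t=2: π = [0.1680, 0.2060, 0.1750, 0.1670, 0.1000, 0.1840], E[r] = -0.1990, γ^t·E[r] = -0.127360, running G = -0.251360
t=3: π = [0.1762, 0.1955, 0.1807, 0.1674, 0.1000, 0.1802], E[r] = -0.1401, γ^t·E[r] = -0.071731, running G = -0.323091
t=4: π = [0.1752, 0.1976, 0.1798, 0.1656, 0.1000, 0.1818], E[r] = -0.1484, γ^t·E[r] = -0.060797, running G = -0.383888
t=5: π = [0.1755, 0.1973, 0.1794, 0.1661, 0.1000, 0.1817], E[r] = -0.1482, γ^t·E[r] = -0.048566, running G = -0.432454
t=6: π = [0.1753, 0.1974, 0.1796, 0.1661, 0.1000, 0.1816], E[r] = -0.1485, γ^t·E[r] = -0.038926, running G = -0.471380
t=7: π = [0.1754, 0.1974, 0.1796, 0.1661, 0.1000, 0.1816], E[r] = -0.1483, γ^t·E[r] = -0.031092, running G = -0.502473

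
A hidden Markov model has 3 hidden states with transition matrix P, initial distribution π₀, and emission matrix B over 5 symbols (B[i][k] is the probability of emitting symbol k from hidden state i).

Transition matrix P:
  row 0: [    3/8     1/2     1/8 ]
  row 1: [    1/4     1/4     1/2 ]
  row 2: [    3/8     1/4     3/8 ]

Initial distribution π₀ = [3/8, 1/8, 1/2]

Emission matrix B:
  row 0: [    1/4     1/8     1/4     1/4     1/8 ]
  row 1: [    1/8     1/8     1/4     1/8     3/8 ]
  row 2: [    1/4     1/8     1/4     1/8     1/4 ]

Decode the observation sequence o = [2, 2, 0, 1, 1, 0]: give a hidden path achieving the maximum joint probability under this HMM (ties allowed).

path = [0, 1, 2, 0, 1, 2]

t=0: δ = [9.375e-02, 3.125e-02, 1.250e-01]  (obs o_0=2)
t=1: δ = [1.172e-02, 1.172e-02, 1.172e-02]  ψ = [2, 0, 2]  (obs o_1=2)
t=2: δ = [1.099e-03, 7.324e-04, 1.465e-03]  ψ = [0, 0, 1]  (obs o_2=0)
t=3: δ = [6.866e-05, 6.866e-05, 6.866e-05]  ψ = [2, 0, 2]  (obs o_3=1)
t=4: δ = [3.219e-06, 4.292e-06, 4.292e-06]  ψ = [0, 0, 1]  (obs o_4=1)
t=5: δ = [4.023e-07, 2.012e-07, 5.364e-07]  ψ = [2, 0, 1]  (obs o_5=0)
backtrack: best end state = 2; path = [0, 1, 2, 0, 1, 2]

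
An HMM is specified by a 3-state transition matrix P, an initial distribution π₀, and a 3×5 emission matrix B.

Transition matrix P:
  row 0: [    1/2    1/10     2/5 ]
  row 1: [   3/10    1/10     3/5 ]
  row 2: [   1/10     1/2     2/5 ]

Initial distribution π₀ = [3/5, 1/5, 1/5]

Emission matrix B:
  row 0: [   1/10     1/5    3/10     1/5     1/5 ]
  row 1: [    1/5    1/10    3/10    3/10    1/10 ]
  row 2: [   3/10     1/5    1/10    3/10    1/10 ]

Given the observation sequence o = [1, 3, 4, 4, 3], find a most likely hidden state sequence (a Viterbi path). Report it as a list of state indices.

path = [0, 0, 0, 0, 2]

t=0: δ = [1.200e-01, 2.000e-02, 4.000e-02]  (obs o_0=1)
t=1: δ = [1.200e-02, 6.000e-03, 1.440e-02]  ψ = [0, 2, 0]  (obs o_1=3)
t=2: δ = [1.200e-03, 7.200e-04, 5.760e-04]  ψ = [0, 2, 2]  (obs o_2=4)
t=3: δ = [1.200e-04, 2.880e-05, 4.800e-05]  ψ = [0, 2, 0]  (obs o_3=4)
t=4: δ = [1.200e-05, 7.200e-06, 1.440e-05]  ψ = [0, 2, 0]  (obs o_4=3)
backtrack: best end state = 2; path = [0, 0, 0, 0, 2]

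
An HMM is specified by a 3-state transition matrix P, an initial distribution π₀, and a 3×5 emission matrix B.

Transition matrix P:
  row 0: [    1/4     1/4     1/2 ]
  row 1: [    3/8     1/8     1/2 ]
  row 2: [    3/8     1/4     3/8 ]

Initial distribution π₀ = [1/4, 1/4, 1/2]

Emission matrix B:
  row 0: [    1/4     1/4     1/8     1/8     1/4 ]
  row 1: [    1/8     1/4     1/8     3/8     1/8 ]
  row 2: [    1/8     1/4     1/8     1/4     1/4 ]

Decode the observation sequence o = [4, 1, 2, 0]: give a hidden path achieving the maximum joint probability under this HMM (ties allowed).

path = [2, 0, 2, 0]

t=0: δ = [6.250e-02, 3.125e-02, 1.250e-01]  (obs o_0=4)
t=1: δ = [1.172e-02, 7.812e-03, 1.172e-02]  ψ = [2, 2, 2]  (obs o_1=1)
t=2: δ = [5.493e-04, 3.662e-04, 7.324e-04]  ψ = [2, 0, 0]  (obs o_2=2)
t=3: δ = [6.866e-05, 2.289e-05, 3.433e-05]  ψ = [2, 2, 0]  (obs o_3=0)
backtrack: best end state = 0; path = [2, 0, 2, 0]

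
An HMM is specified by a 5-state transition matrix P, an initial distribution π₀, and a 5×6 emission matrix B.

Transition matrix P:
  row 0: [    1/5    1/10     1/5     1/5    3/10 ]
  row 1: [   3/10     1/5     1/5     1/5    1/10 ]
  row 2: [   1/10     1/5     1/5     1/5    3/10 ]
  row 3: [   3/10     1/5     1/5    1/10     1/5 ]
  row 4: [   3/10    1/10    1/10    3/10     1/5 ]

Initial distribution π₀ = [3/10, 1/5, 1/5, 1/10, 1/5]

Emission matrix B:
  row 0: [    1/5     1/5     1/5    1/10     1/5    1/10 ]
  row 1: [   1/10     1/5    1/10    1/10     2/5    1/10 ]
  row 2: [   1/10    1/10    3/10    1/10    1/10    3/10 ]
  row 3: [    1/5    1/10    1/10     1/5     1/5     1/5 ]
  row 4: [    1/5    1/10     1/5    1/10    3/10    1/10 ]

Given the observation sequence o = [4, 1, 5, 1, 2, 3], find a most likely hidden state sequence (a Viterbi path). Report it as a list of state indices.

t=0: δ = [6.000e-02, 8.000e-02, 2.000e-02, 2.000e-02, 6.000e-02]  (obs o_0=4)
t=1: δ = [4.800e-03, 3.200e-03, 1.600e-03, 1.800e-03, 1.800e-03]  ψ = [1, 1, 1, 4, 0]  (obs o_1=1)
t=2: δ = [9.600e-05, 6.400e-05, 2.880e-04, 1.920e-04, 1.440e-04]  ψ = [0, 1, 0, 0, 0]  (obs o_2=5)
t=3: δ = [1.152e-05, 1.152e-05, 5.760e-06, 5.760e-06, 8.640e-06]  ψ = [3, 2, 2, 2, 2]  (obs o_3=1)
t=4: δ = [6.912e-07, 2.304e-07, 6.912e-07, 2.592e-07, 6.912e-07]  ψ = [1, 1, 0, 4, 0]  (obs o_4=2)
t=5: δ = [2.074e-08, 1.382e-08, 1.382e-08, 4.147e-08, 2.074e-08]  ψ = [4, 2, 0, 4, 0]  (obs o_5=3)
backtrack: best end state = 3; path = [1, 0, 3, 0, 4, 3]

path = [1, 0, 3, 0, 4, 3]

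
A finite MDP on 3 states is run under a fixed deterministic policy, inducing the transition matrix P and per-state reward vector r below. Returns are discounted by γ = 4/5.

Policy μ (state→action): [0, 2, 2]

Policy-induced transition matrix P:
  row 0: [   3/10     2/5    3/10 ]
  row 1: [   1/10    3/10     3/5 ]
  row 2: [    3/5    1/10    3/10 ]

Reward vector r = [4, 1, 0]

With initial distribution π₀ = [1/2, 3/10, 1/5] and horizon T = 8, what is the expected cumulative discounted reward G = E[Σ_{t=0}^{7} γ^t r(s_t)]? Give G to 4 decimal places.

t=0: π = [0.5000, 0.3000, 0.2000], E[r] = 2.3000, γ^t·E[r] = 2.300000, running G = 2.300000
t=1: π = [0.3000, 0.3100, 0.3900], E[r] = 1.5100, γ^t·E[r] = 1.208000, running G = 3.508000
t=2: π = [0.3550, 0.2520, 0.3930], E[r] = 1.6720, γ^t·E[r] = 1.070080, running G = 4.578080
t=3: π = [0.3675, 0.2569, 0.3756], E[r] = 1.7269, γ^t·E[r] = 0.884173, running G = 5.462253
t=4: π = [0.3613, 0.2616, 0.3771], E[r] = 1.7068, γ^t·E[r] = 0.699118, running G = 6.161370
t=5: π = [0.3608, 0.2607, 0.3785], E[r] = 1.7039, γ^t·E[r] = 0.558333, running G = 6.719703
t=6: π = [0.3614, 0.2604, 0.3782], E[r] = 1.7060, γ^t·E[r] = 0.447217, running G = 7.166920
t=7: π = [0.3614, 0.2605, 0.3781], E[r] = 1.7060, γ^t·E[r] = 0.357785, running G = 7.524704

G = 7.5247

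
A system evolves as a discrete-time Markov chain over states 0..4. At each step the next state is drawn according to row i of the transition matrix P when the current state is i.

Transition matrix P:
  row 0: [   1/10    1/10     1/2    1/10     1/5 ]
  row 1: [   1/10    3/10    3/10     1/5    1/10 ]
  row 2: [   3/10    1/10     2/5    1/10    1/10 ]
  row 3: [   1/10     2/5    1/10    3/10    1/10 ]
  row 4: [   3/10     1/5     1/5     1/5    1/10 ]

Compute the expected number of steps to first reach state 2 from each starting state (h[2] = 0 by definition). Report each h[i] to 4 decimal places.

First-step conditioning: h[2] = 0; for i ≠ 2, h[i] = 1 + Σ_k P[i][k]·h[k].
  h[0] = 1 + 1/10·h[0] + 1/10·h[1] + 1/10·h[3] + 1/5·h[4]
  h[1] = 1 + 1/10·h[0] + 3/10·h[1] + 1/5·h[3] + 1/10·h[4]
  h[3] = 1 + 1/10·h[0] + 2/5·h[1] + 3/10·h[3] + 1/10·h[4]
  h[4] = 1 + 3/10·h[0] + 1/5·h[1] + 1/5·h[3] + 1/10·h[4]
Solving the 4×4 linear system over states ≠ 2 gives exactly h = [1382/479, 1764/479, 0, 2156/479, 1864/479] (h[2] = 0 is the target).

h = [2.8852, 3.6827, 0.0000, 4.5010, 3.8914]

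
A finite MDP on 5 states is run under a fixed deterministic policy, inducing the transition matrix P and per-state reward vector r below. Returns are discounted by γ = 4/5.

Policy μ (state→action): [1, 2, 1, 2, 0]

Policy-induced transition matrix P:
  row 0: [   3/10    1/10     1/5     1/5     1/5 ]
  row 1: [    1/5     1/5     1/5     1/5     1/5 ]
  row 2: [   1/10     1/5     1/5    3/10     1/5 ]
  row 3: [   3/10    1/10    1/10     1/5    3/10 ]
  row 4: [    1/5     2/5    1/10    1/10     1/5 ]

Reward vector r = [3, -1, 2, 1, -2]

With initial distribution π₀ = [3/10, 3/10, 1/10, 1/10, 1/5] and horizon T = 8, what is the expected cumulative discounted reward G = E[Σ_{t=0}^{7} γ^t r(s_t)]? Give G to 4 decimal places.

G = 2.2786

t=0: π = [0.3000, 0.3000, 0.1000, 0.1000, 0.2000], E[r] = 0.5000, γ^t·E[r] = 0.500000, running G = 0.500000
t=1: π = [0.2300, 0.2000, 0.1700, 0.1900, 0.2100], E[r] = 0.6000, γ^t·E[r] = 0.480000, running G = 0.980000
t=2: π = [0.2250, 0.2000, 0.1600, 0.1960, 0.2190], E[r] = 0.5530, γ^t·E[r] = 0.353920, running G = 1.333920
t=3: π = [0.2261, 0.2017, 0.1585, 0.1941, 0.2196], E[r] = 0.5485, γ^t·E[r] = 0.280832, running G = 1.614752
t=4: π = [0.2262, 0.2019, 0.1586, 0.1939, 0.2194], E[r] = 0.5489, γ^t·E[r] = 0.224846, running G = 1.839598
t=5: π = [0.2261, 0.2019, 0.1587, 0.1939, 0.2194], E[r] = 0.5490, γ^t·E[r] = 0.179908, running G = 2.019506
t=6: π = [0.2261, 0.2019, 0.1587, 0.1939, 0.2194], E[r] = 0.5490, γ^t·E[r] = 0.143925, running G = 2.163431
t=7: π = [0.2261, 0.2019, 0.1587, 0.1939, 0.2194], E[r] = 0.5490, γ^t·E[r] = 0.115139, running G = 2.278570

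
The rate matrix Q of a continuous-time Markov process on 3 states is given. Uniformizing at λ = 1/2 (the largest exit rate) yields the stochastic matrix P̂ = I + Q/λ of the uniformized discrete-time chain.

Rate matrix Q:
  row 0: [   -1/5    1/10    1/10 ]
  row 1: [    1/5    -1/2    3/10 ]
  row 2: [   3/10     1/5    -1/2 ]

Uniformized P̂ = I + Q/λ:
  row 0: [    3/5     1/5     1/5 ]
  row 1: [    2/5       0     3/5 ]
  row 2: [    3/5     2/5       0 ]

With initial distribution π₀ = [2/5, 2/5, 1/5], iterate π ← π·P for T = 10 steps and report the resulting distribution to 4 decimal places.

t=0: π = [0.4000, 0.4000, 0.2000]
t=1: π = [0.5200, 0.1600, 0.3200]
t=2: π = [0.5680, 0.2320, 0.2000]
t=3: π = [0.5536, 0.1936, 0.2528]
t=4: π = [0.5613, 0.2118, 0.2269]
t=5: π = [0.5576, 0.2030, 0.2394]
t=6: π = [0.5594, 0.2073, 0.2333]
t=7: π = [0.5585, 0.2052, 0.2362]
t=8: π = [0.5590, 0.2062, 0.2348]
t=9: π = [0.5588, 0.2057, 0.2355]
t=10: π = [0.5589, 0.2060, 0.2352]

π = [0.5589, 0.2060, 0.2352]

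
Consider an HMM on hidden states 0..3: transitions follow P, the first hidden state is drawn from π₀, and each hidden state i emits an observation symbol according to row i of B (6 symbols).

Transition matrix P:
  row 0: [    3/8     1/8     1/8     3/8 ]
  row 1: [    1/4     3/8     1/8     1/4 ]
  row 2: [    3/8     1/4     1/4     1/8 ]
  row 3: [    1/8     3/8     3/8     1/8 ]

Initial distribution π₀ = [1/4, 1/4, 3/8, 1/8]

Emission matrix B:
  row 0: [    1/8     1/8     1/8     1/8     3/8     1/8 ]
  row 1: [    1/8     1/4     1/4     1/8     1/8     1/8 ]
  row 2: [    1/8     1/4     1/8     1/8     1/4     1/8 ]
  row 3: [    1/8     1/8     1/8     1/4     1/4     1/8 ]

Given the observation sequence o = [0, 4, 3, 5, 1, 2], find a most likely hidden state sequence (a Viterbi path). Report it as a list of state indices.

path = [2, 0, 3, 1, 1, 1]

t=0: δ = [3.125e-02, 3.125e-02, 4.688e-02, 1.562e-02]  (obs o_0=0)
t=1: δ = [6.592e-03, 1.465e-03, 2.930e-03, 2.930e-03]  ψ = [2, 1, 2, 0]  (obs o_1=4)
t=2: δ = [3.090e-04, 1.373e-04, 1.373e-04, 6.180e-04]  ψ = [0, 3, 3, 0]  (obs o_2=3)
t=3: δ = [1.448e-05, 2.897e-05, 2.897e-05, 1.448e-05]  ψ = [0, 3, 3, 0]  (obs o_3=5)
t=4: δ = [1.358e-06, 2.716e-06, 1.810e-06, 9.052e-07]  ψ = [2, 1, 2, 1]  (obs o_4=1)
t=5: δ = [8.487e-08, 2.546e-07, 5.658e-08, 8.487e-08]  ψ = [1, 1, 2, 1]  (obs o_5=2)
backtrack: best end state = 1; path = [2, 0, 3, 1, 1, 1]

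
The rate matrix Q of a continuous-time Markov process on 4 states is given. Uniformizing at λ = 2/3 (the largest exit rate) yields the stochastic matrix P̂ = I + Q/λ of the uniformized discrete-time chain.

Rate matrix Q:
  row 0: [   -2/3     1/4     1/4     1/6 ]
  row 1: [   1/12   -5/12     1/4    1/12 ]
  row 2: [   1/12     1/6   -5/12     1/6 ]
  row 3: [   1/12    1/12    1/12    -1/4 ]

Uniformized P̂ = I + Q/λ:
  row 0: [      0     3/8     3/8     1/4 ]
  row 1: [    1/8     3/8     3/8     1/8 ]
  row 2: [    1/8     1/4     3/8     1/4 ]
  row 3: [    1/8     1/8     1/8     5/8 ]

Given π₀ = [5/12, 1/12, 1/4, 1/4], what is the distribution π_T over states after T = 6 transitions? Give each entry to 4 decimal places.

t=0: π = [0.4167, 0.0833, 0.2500, 0.2500]
t=1: π = [0.0729, 0.2813, 0.3125, 0.3333]
t=2: π = [0.1159, 0.2526, 0.2917, 0.3398]
t=3: π = [0.1105, 0.2536, 0.2900, 0.3459]
t=4: π = [0.1112, 0.2523, 0.2885, 0.3480]
t=5: π = [0.1111, 0.2519, 0.2880, 0.3490]
t=6: π = [0.1111, 0.2518, 0.2878, 0.3494]

π = [0.1111, 0.2518, 0.2878, 0.3494]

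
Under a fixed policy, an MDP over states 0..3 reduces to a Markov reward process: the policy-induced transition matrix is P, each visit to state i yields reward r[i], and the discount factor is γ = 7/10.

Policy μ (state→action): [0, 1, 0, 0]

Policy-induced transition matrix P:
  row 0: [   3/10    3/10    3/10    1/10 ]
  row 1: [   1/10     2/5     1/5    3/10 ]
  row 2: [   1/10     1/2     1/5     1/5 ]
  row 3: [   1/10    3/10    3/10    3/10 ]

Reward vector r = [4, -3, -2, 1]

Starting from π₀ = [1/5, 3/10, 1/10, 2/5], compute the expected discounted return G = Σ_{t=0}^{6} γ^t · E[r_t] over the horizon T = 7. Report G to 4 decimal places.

t=0: π = [0.2000, 0.3000, 0.1000, 0.4000], E[r] = 0.1000, γ^t·E[r] = 0.100000, running G = 0.100000
t=1: π = [0.1400, 0.3500, 0.2600, 0.2500], E[r] = -0.7600, γ^t·E[r] = -0.532000, running G = -0.432000
t=2: π = [0.1280, 0.3870, 0.2390, 0.2460], E[r] = -0.8810, γ^t·E[r] = -0.431690, running G = -0.863690
t=3: π = [0.1256, 0.3865, 0.2374, 0.2505], E[r] = -0.8814, γ^t·E[r] = -0.302320, running G = -1.166010
t=4: π = [0.1251, 0.3861, 0.2376, 0.2511], E[r] = -0.8820, γ^t·E[r] = -0.211766, running G = -1.377776
t=5: π = [0.1250, 0.3861, 0.2376, 0.2512], E[r] = -0.8823, γ^t·E[r] = -0.148296, running G = -1.526072
t=6: π = [0.1250, 0.3861, 0.2376, 0.2512], E[r] = -0.8824, γ^t·E[r] = -0.103815, running G = -1.629887

G = -1.6299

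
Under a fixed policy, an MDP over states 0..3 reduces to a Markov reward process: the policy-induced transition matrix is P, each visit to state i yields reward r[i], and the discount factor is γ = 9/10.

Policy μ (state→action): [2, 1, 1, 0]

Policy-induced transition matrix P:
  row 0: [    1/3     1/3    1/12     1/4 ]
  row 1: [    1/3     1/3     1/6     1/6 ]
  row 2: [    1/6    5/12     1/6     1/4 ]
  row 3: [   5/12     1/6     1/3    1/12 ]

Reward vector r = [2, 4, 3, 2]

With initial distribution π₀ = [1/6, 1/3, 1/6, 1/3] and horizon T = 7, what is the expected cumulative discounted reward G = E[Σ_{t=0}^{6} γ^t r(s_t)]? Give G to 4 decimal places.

t=0: π = [0.1667, 0.3333, 0.1667, 0.3333], E[r] = 2.8333, γ^t·E[r] = 2.833333, running G = 2.833333
t=1: π = [0.3333, 0.2917, 0.2083, 0.1667], E[r] = 2.7917, γ^t·E[r] = 2.512500, running G = 5.345833
t=2: π = [0.3125, 0.3229, 0.1667, 0.1979], E[r] = 2.8125, γ^t·E[r] = 2.278125, running G = 7.623958
t=3: π = [0.3220, 0.3142, 0.1736, 0.1901], E[r] = 2.8021, γ^t·E[r] = 2.042719, running G = 9.666677
t=4: π = [0.3202, 0.3161, 0.1715, 0.1921], E[r] = 2.8037, γ^t·E[r] = 1.839538, running G = 11.506216
t=5: π = [0.3208, 0.3156, 0.1720, 0.1916], E[r] = 2.8032, γ^t·E[r] = 1.655268, running G = 13.161483
t=6: π = [0.3206, 0.3157, 0.1719, 0.1918], E[r] = 2.8033, γ^t·E[r] = 1.489805, running G = 14.651289

G = 14.6513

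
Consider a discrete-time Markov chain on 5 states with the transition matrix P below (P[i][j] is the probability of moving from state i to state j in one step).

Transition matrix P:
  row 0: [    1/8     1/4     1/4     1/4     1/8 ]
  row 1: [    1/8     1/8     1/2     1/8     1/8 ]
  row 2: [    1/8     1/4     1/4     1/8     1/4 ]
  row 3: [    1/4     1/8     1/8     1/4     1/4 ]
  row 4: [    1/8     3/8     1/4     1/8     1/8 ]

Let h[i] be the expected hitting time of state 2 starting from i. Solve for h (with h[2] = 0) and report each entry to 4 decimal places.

h = [3.5901, 2.7329, 0.0000, 4.1242, 3.4161]

First-step conditioning: h[2] = 0; for i ≠ 2, h[i] = 1 + Σ_k P[i][k]·h[k].
  h[0] = 1 + 1/8·h[0] + 1/4·h[1] + 1/4·h[3] + 1/8·h[4]
  h[1] = 1 + 1/8·h[0] + 1/8·h[1] + 1/8·h[3] + 1/8·h[4]
  h[3] = 1 + 1/4·h[0] + 1/8·h[1] + 1/4·h[3] + 1/4·h[4]
  h[4] = 1 + 1/8·h[0] + 3/8·h[1] + 1/8·h[3] + 1/8·h[4]
Solving the 4×4 linear system over states ≠ 2 gives exactly h = [578/161, 440/161, 0, 664/161, 550/161] (h[2] = 0 is the target).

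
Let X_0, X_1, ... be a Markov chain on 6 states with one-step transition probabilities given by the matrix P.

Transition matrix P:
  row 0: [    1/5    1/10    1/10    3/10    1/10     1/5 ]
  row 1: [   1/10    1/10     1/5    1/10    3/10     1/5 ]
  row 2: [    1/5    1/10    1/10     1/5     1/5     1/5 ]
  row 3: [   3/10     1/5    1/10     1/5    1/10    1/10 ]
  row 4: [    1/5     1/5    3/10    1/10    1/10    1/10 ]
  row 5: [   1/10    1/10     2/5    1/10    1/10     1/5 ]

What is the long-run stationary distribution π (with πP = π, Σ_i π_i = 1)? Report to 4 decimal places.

Balance equations π_j = Σ_i π_i·P[i][j]:
  π_0 = 1/5·π_0 + 1/10·π_1 + 1/5·π_2 + 3/10·π_3 + 1/5·π_4 + 1/10·π_5
  π_1 = 1/10·π_0 + 1/10·π_1 + 1/10·π_2 + 1/5·π_3 + 1/5·π_4 + 1/10·π_5
  π_2 = 1/10·π_0 + 1/5·π_1 + 1/10·π_2 + 1/10·π_3 + 3/10·π_4 + 2/5·π_5
  π_3 = 3/10·π_0 + 1/10·π_1 + 1/5·π_2 + 1/5·π_3 + 1/10·π_4 + 1/10·π_5
  π_4 = 1/10·π_0 + 3/10·π_1 + 1/5·π_2 + 1/10·π_3 + 1/10·π_4 + 1/10·π_5
  normalize: π_0 + π_1 + π_2 + π_3 + π_4 + π_5 = 1
Solving the linear system gives exactly π = [1987/10602, 13993/106020, 10217/53010, 9233/53010, 429/2945, 17813/106020].

π = [0.1874, 0.1320, 0.1927, 0.1742, 0.1457, 0.1680]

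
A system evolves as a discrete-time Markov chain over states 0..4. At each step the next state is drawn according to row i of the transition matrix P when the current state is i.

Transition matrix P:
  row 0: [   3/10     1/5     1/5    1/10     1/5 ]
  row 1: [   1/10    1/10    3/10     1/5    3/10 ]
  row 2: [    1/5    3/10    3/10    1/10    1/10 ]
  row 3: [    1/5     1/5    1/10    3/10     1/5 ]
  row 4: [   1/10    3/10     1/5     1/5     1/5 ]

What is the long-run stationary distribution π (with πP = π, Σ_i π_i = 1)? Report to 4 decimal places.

Balance equations π_j = Σ_i π_i·P[i][j]:
  π_0 = 3/10·π_0 + 1/10·π_1 + 1/5·π_2 + 1/5·π_3 + 1/10·π_4
  π_1 = 1/5·π_0 + 1/10·π_1 + 3/10·π_2 + 1/5·π_3 + 3/10·π_4
  π_2 = 1/5·π_0 + 3/10·π_1 + 3/10·π_2 + 1/10·π_3 + 1/5·π_4
  π_3 = 1/10·π_0 + 1/5·π_1 + 1/10·π_2 + 3/10·π_3 + 1/5·π_4
  normalize: π_0 + π_1 + π_2 + π_3 + π_4 = 1
Solving the linear system gives exactly π = [273/1555, 343/1555, 353/1555, 276/1555, 62/311].

π = [0.1756, 0.2206, 0.2270, 0.1775, 0.1994]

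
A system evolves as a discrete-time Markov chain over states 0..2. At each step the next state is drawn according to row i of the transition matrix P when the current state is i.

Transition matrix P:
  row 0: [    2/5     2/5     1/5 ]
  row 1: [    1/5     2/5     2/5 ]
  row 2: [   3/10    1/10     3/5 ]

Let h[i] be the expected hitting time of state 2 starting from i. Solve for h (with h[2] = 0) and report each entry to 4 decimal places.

First-step conditioning: h[2] = 0; for i ≠ 2, h[i] = 1 + Σ_k P[i][k]·h[k].
  h[0] = 1 + 2/5·h[0] + 2/5·h[1]
  h[1] = 1 + 1/5·h[0] + 2/5·h[1]
Solving the 2×2 linear system over states ≠ 2 gives exactly h = [25/7, 20/7, 0] (h[2] = 0 is the target).

h = [3.5714, 2.8571, 0.0000]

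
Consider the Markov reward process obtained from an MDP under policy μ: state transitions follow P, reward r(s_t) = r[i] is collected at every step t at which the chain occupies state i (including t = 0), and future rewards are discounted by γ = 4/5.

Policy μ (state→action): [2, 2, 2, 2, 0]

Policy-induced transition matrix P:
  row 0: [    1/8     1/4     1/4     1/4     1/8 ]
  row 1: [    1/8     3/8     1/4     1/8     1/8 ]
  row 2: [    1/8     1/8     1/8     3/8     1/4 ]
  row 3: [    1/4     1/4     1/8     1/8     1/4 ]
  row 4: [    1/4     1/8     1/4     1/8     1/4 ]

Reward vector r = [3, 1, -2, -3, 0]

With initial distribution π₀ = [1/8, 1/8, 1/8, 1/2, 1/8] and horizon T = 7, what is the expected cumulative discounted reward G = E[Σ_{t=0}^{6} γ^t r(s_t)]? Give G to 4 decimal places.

G = -1.7819

t=0: π = [0.1250, 0.1250, 0.1250, 0.5000, 0.1250], E[r] = -1.2500, γ^t·E[r] = -1.250000, running G = -1.250000
t=1: π = [0.2031, 0.2344, 0.1719, 0.1719, 0.2188], E[r] = -0.0156, γ^t·E[r] = -0.012500, running G = -1.262500
t=2: π = [0.1738, 0.2305, 0.2070, 0.1934, 0.1953], E[r] = -0.2422, γ^t·E[r] = -0.155000, running G = -1.417500
t=3: π = [0.1736, 0.2285, 0.2000, 0.1985, 0.1995], E[r] = -0.2461, γ^t·E[r] = -0.126000, running G = -1.543500
t=4: π = [0.1747, 0.2286, 0.2002, 0.1967, 0.1997], E[r] = -0.2376, γ^t·E[r] = -0.097313, running G = -1.640813
t=5: π = [0.1746, 0.2286, 0.2004, 0.1969, 0.1996], E[r] = -0.2392, γ^t·E[r] = -0.078384, running G = -1.719196
t=6: π = [0.1746, 0.2286, 0.2003, 0.1969, 0.1996], E[r] = -0.2392, γ^t·E[r] = -0.062699, running G = -1.781895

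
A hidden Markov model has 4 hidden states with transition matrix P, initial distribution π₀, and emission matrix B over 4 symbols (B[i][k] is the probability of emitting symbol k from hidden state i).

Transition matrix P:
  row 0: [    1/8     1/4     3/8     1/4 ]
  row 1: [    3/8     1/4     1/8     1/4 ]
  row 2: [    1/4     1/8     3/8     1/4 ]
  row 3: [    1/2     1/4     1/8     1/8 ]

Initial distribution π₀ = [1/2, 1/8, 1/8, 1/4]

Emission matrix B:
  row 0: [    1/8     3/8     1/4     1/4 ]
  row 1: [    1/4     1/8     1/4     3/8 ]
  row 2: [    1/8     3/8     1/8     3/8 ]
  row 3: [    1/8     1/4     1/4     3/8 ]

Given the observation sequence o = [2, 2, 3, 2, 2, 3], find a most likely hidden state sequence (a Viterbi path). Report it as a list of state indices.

t=0: δ = [1.250e-01, 3.125e-02, 1.562e-02, 6.250e-02]  (obs o_0=2)
t=1: δ = [7.812e-03, 7.812e-03, 5.859e-03, 7.812e-03]  ψ = [3, 0, 0, 0]  (obs o_1=2)
t=2: δ = [9.766e-04, 7.324e-04, 1.099e-03, 7.324e-04]  ψ = [3, 0, 0, 0]  (obs o_2=3)
t=3: δ = [9.155e-05, 6.104e-05, 5.150e-05, 6.866e-05]  ψ = [3, 0, 2, 2]  (obs o_3=2)
t=4: δ = [8.583e-06, 5.722e-06, 4.292e-06, 5.722e-06]  ψ = [3, 0, 0, 0]  (obs o_4=2)
t=5: δ = [7.153e-07, 8.047e-07, 1.207e-06, 8.047e-07]  ψ = [3, 0, 0, 0]  (obs o_5=3)
backtrack: best end state = 2; path = [3, 0, 2, 3, 0, 2]

path = [3, 0, 2, 3, 0, 2]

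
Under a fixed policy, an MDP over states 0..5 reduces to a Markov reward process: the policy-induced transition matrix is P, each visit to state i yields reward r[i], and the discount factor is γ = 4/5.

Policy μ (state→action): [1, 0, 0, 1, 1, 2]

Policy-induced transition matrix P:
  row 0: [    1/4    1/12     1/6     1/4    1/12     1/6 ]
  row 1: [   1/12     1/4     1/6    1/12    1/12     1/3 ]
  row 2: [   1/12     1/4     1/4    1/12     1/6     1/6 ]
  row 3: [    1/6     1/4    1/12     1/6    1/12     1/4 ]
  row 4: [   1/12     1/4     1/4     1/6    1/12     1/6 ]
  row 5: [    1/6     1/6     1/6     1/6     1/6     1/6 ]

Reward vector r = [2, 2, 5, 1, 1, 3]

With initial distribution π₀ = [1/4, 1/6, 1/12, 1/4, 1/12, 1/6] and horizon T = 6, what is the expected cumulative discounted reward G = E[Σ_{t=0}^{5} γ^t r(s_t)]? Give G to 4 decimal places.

G = 8.7121

t=0: π = [0.2500, 0.1667, 0.0833, 0.2500, 0.0833, 0.1667], E[r] = 2.0833, γ^t·E[r] = 2.083333, running G = 2.083333
t=1: π = [0.1597, 0.1944, 0.1597, 0.1667, 0.1042, 0.2153], E[r] = 2.4236, γ^t·E[r] = 1.938889, running G = 4.022222
t=2: π = [0.1418, 0.2054, 0.1748, 0.1505, 0.1146, 0.2130], E[r] = 2.4722, γ^t·E[r] = 1.582222, running G = 5.604444
t=3: π = [0.1372, 0.2086, 0.1782, 0.1468, 0.1156, 0.2134], E[r] = 2.4857, γ^t·E[r] = 1.272691, running G = 6.877136
t=4: π = [0.1362, 0.2093, 0.1789, 0.1459, 0.1160, 0.2137], E[r] = 2.4886, γ^t·E[r] = 1.019332, running G = 7.896467
t=5: π = [0.1360, 0.2095, 0.1791, 0.1457, 0.1160, 0.2137], E[r] = 2.4893, γ^t·E[r] = 0.815680, running G = 8.712147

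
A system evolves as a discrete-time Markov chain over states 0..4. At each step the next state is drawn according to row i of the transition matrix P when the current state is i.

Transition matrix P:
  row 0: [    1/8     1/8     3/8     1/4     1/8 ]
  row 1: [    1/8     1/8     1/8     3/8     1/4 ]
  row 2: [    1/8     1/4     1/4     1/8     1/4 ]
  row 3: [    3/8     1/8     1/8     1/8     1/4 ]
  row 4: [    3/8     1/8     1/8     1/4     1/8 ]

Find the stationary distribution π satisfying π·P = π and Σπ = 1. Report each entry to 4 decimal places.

Balance equations π_j = Σ_i π_i·P[i][j]:
  π_0 = 1/8·π_0 + 1/8·π_1 + 1/8·π_2 + 3/8·π_3 + 3/8·π_4
  π_1 = 1/8·π_0 + 1/8·π_1 + 1/4·π_2 + 1/8·π_3 + 1/8·π_4
  π_2 = 3/8·π_0 + 1/8·π_1 + 1/4·π_2 + 1/8·π_3 + 1/8·π_4
  π_3 = 1/4·π_0 + 3/8·π_1 + 1/8·π_2 + 1/8·π_3 + 1/4·π_4
  normalize: π_0 + π_1 + π_2 + π_3 + π_4 = 1
Solving the linear system gives exactly π = [34/149, 45/298, 31/149, 193/894, 88/447].

π = [0.2282, 0.1510, 0.2081, 0.2159, 0.1969]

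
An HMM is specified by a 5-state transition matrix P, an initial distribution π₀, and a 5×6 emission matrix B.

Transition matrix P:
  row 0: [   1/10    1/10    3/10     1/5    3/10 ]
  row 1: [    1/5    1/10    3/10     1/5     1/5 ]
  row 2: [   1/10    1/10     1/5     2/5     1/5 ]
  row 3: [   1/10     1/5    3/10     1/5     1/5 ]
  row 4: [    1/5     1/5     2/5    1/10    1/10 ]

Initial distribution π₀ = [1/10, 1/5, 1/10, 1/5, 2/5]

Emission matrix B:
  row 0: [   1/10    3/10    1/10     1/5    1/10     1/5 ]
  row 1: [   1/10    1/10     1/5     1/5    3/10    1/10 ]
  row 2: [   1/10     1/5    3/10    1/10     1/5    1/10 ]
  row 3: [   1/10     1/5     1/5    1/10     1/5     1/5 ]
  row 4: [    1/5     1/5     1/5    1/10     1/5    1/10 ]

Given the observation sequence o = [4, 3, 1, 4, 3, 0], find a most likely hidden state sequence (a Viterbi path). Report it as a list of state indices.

t=0: δ = [1.000e-02, 6.000e-02, 2.000e-02, 4.000e-02, 8.000e-02]  (obs o_0=4)
t=1: δ = [3.200e-03, 3.200e-03, 3.200e-03, 1.200e-03, 1.200e-03]  ψ = [4, 4, 4, 1, 1]  (obs o_1=3)
t=2: δ = [1.920e-04, 3.200e-05, 1.920e-04, 2.560e-04, 1.920e-04]  ψ = [1, 0, 0, 2, 0]  (obs o_2=1)
t=3: δ = [3.840e-06, 1.536e-05, 1.536e-05, 1.536e-05, 1.152e-05]  ψ = [4, 3, 3, 2, 0]  (obs o_3=4)
t=4: δ = [6.144e-07, 6.144e-07, 4.608e-07, 6.144e-07, 3.072e-07]  ψ = [1, 3, 1, 2, 1]  (obs o_4=3)
t=5: δ = [1.229e-08, 1.229e-08, 1.843e-08, 1.843e-08, 3.686e-08]  ψ = [1, 3, 0, 2, 0]  (obs o_5=0)
backtrack: best end state = 4; path = [4, 2, 3, 1, 0, 4]

path = [4, 2, 3, 1, 0, 4]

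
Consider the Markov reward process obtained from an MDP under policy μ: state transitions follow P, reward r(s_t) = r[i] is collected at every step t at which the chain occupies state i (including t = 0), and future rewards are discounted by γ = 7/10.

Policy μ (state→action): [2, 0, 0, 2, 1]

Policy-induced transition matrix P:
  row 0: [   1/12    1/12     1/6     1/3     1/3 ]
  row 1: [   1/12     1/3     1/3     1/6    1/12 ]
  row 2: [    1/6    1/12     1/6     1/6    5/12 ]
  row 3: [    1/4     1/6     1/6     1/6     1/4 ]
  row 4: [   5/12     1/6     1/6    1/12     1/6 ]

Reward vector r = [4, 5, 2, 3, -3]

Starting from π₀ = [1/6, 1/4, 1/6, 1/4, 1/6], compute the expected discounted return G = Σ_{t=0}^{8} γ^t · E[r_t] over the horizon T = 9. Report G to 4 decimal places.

G = 6.5906

t=0: π = [0.1667, 0.2500, 0.1667, 0.2500, 0.1667], E[r] = 2.5000, γ^t·E[r] = 2.500000, running G = 2.500000
t=1: π = [0.1944, 0.1806, 0.2083, 0.1806, 0.2361], E[r] = 1.9306, γ^t·E[r] = 1.351389, running G = 3.851389
t=2: π = [0.2095, 0.1632, 0.1968, 0.1794, 0.2512], E[r] = 1.8322, γ^t·E[r] = 0.897766, running G = 4.749155
t=3: π = [0.2133, 0.1600, 0.1939, 0.1807, 0.2521], E[r] = 1.8268, γ^t·E[r] = 0.626584, running G = 5.375739
t=4: π = [0.2136, 0.1594, 0.1933, 0.1812, 0.2524], E[r] = 1.8246, γ^t·E[r] = 0.438095, running G = 5.813834
t=5: π = [0.2138, 0.1593, 0.1932, 0.1812, 0.2524], E[r] = 1.8246, γ^t·E[r] = 0.306667, running G = 6.120501
t=6: π = [0.2138, 0.1593, 0.1932, 0.1813, 0.2524], E[r] = 1.8246, γ^t·E[r] = 0.214659, running G = 6.335161
t=7: π = [0.2138, 0.1593, 0.1932, 0.1813, 0.2524], E[r] = 1.8246, γ^t·E[r] = 0.150262, running G = 6.485423
t=8: π = [0.2138, 0.1593, 0.1932, 0.1813, 0.2524], E[r] = 1.8246, γ^t·E[r] = 0.105183, running G = 6.590606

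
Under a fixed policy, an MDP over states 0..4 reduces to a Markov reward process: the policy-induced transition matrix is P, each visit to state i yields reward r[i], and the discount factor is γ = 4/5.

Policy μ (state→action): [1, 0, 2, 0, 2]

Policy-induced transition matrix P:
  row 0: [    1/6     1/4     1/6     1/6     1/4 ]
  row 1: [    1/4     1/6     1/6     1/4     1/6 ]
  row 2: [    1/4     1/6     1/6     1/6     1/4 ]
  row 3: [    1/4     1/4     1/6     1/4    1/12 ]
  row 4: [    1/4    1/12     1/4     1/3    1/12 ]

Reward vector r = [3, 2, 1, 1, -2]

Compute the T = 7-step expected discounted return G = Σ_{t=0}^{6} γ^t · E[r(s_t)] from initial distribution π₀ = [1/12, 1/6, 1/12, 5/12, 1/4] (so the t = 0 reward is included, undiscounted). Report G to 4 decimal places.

t=0: π = [0.0833, 0.1667, 0.0833, 0.4167, 0.2500], E[r] = 0.5833, γ^t·E[r] = 0.583333, running G = 0.583333
t=1: π = [0.2431, 0.1875, 0.1875, 0.2569, 0.1250], E[r] = 1.2986, γ^t·E[r] = 1.038889, running G = 1.622222
t=2: π = [0.2297, 0.1979, 0.1771, 0.2245, 0.1707], E[r] = 1.1453, γ^t·E[r] = 0.732963, running G = 2.355185
t=3: π = [0.2309, 0.1903, 0.1809, 0.2303, 0.1676], E[r] = 1.1491, γ^t·E[r] = 0.588346, running G = 2.943531
t=4: π = [0.2308, 0.1911, 0.1806, 0.2297, 0.1678], E[r] = 1.1492, γ^t·E[r] = 0.470714, running G = 3.414245
t=5: π = [0.2308, 0.1911, 0.1807, 0.2297, 0.1678], E[r] = 1.1491, γ^t·E[r] = 0.376540, running G = 3.790785
t=6: π = [0.2308, 0.1911, 0.1807, 0.2297, 0.1678], E[r] = 1.1491, γ^t·E[r] = 0.301235, running G = 4.092020

G = 4.0920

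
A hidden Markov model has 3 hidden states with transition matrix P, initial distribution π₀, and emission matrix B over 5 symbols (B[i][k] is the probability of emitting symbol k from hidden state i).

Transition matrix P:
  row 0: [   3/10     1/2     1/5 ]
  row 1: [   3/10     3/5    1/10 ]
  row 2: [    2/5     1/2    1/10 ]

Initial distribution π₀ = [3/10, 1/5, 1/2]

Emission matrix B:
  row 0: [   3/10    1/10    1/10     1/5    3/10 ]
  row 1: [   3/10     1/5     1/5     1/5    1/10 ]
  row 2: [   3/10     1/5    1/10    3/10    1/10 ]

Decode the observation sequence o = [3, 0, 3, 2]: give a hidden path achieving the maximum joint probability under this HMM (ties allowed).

path = [2, 1, 1, 1]

t=0: δ = [6.000e-02, 4.000e-02, 1.500e-01]  (obs o_0=3)
t=1: δ = [1.800e-02, 2.250e-02, 4.500e-03]  ψ = [2, 2, 2]  (obs o_1=0)
t=2: δ = [1.350e-03, 2.700e-03, 1.080e-03]  ψ = [1, 1, 0]  (obs o_2=3)
t=3: δ = [8.100e-05, 3.240e-04, 2.700e-05]  ψ = [1, 1, 0]  (obs o_3=2)
backtrack: best end state = 1; path = [2, 1, 1, 1]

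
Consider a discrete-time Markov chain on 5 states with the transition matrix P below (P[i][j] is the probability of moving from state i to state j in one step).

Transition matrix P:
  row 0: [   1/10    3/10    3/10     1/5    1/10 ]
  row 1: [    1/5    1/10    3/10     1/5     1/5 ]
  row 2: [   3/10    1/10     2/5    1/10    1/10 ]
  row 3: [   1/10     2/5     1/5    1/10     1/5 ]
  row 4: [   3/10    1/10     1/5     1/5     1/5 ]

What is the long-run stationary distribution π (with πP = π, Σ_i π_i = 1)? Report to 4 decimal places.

π = [0.2086, 0.1881, 0.2996, 0.1546, 0.1492]

Balance equations π_j = Σ_i π_i·P[i][j]:
  π_0 = 1/10·π_0 + 1/5·π_1 + 3/10·π_2 + 1/10·π_3 + 3/10·π_4
  π_1 = 3/10·π_0 + 1/10·π_1 + 1/10·π_2 + 2/5·π_3 + 1/10·π_4
  π_2 = 3/10·π_0 + 3/10·π_1 + 2/5·π_2 + 1/5·π_3 + 1/5·π_4
  π_3 = 1/5·π_0 + 1/5·π_1 + 1/10·π_2 + 1/10·π_3 + 1/5·π_4
  normalize: π_0 + π_1 + π_2 + π_3 + π_4 = 1
Solving the linear system gives exactly π = [2241/10745, 2021/10745, 3219/10745, 1661/10745, 229/1535].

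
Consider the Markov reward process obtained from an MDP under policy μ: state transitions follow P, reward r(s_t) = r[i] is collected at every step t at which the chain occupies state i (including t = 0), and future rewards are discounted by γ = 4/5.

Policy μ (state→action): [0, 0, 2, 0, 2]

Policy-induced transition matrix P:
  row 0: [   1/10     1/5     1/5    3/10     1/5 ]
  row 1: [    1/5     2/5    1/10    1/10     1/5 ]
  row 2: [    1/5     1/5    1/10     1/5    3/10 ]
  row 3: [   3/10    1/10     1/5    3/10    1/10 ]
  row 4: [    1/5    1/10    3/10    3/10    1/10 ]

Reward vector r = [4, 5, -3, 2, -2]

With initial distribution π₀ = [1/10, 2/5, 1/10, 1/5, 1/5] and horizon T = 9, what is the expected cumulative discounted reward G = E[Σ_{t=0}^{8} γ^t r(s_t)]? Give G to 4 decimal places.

t=0: π = [0.1000, 0.4000, 0.1000, 0.2000, 0.2000], E[r] = 2.1000, γ^t·E[r] = 2.100000, running G = 2.100000
t=1: π = [0.2100, 0.2400, 0.1700, 0.2100, 0.1700], E[r] = 1.6100, γ^t·E[r] = 1.288000, running G = 3.388000
t=2: π = [0.2000, 0.2100, 0.1760, 0.2350, 0.1790], E[r] = 1.4340, γ^t·E[r] = 0.917760, running G = 4.305760
t=3: π = [0.2035, 0.2006, 0.1793, 0.2404, 0.1762], E[r] = 1.4075, γ^t·E[r] = 0.720640, running G = 5.026400
t=4: π = [0.2037, 0.1985, 0.1796, 0.2420, 0.1763], E[r] = 1.3995, γ^t·E[r] = 0.573247, running G = 5.599647
t=5: π = [0.2038, 0.1979, 0.1798, 0.2423, 0.1761], E[r] = 1.3976, γ^t·E[r] = 0.457968, running G = 6.057616
t=6: π = [0.2039, 0.1977, 0.1798, 0.2424, 0.1761], E[r] = 1.3971, γ^t·E[r] = 0.366247, running G = 6.423862
t=7: π = [0.2039, 0.1977, 0.1799, 0.2425, 0.1761], E[r] = 1.3970, γ^t·E[r] = 0.292970, running G = 6.716833
t=8: π = [0.2039, 0.1977, 0.1799, 0.2425, 0.1761], E[r] = 1.3970, γ^t·E[r] = 0.234371, running G = 6.951204

G = 6.9512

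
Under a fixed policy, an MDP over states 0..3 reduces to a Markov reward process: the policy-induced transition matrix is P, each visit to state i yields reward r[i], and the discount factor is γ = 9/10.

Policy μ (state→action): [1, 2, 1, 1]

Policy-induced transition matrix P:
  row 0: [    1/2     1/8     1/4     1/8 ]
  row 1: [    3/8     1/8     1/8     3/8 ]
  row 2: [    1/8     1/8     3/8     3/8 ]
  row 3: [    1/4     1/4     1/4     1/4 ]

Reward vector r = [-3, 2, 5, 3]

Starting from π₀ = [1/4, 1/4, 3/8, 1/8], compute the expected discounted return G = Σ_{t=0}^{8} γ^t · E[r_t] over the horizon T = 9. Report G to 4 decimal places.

t=0: π = [0.2500, 0.2500, 0.3750, 0.1250], E[r] = 2.0000, γ^t·E[r] = 2.000000, running G = 2.000000
t=1: π = [0.2969, 0.1406, 0.2656, 0.2969], E[r] = 1.6094, γ^t·E[r] = 1.448438, running G = 3.448438
t=2: π = [0.3086, 0.1621, 0.2656, 0.2637], E[r] = 1.5176, γ^t·E[r] = 1.229238, running G = 4.677676
t=3: π = [0.3142, 0.1580, 0.2629, 0.2649], E[r] = 1.4827, γ^t·E[r] = 1.080864, running G = 5.758539
t=4: π = [0.3154, 0.1581, 0.2631, 0.2633], E[r] = 1.4756, γ^t·E[r] = 0.968112, running G = 6.726651
t=5: π = [0.3157, 0.1579, 0.2631, 0.2632], E[r] = 1.4739, γ^t·E[r] = 0.870352, running G = 7.597004
t=6: π = [0.3158, 0.1579, 0.2632, 0.2632], E[r] = 1.4737, γ^t·E[r] = 0.783190, running G = 8.380193
t=7: π = [0.3158, 0.1579, 0.2632, 0.2632], E[r] = 1.4737, γ^t·E[r] = 0.704857, running G = 9.085050
t=8: π = [0.3158, 0.1579, 0.2632, 0.2632], E[r] = 1.4737, γ^t·E[r] = 0.634372, running G = 9.719421

G = 9.7194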